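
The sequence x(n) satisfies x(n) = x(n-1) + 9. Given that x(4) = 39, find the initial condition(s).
x(4) = x(0) + 4·9, so x(0) = 39 - 36 = 3.

x(0) = 3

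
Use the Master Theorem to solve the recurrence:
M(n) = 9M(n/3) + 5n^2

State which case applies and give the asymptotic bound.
Master Theorem template: M(n) = a·M(n/b) + f(n).
Here: a=9, b=3, f(n)=5n^2
Compute log_b(a) = log_3(9) = 2.
f(n) = 5n^2 = Θ(n^2). Case 2: M(n) = Θ(n^2 log n).

Case 2: M(n) = Θ(n^2 log n)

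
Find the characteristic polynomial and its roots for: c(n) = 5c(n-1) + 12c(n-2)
Substitute c(n) = rⁿ and divide through by rⁿ⁻²: r² - 5r - 12 = 0
Discriminant: 5² + 4·12 = 73, not a perfect square, so by the quadratic formula r = (5 ± √73)/2.
General solution: c(n) = A·r₁ⁿ + B·r₂ⁿ where r₁,r₂ = (5 ± √73)/2

Characteristic: r² - 5r - 12 = 0, Roots: r = (5 ± √73)/2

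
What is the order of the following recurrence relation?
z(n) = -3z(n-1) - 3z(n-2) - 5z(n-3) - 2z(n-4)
The order is the largest lag k for which z(n-k) appears. Here the deepest term is z(n-4), so the order is 4.

Order 4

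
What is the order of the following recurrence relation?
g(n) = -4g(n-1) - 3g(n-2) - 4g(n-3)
The order is the largest lag k for which g(n-k) appears. Here the deepest term is g(n-3), so the order is 3.

Order 3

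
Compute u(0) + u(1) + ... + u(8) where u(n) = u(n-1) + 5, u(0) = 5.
Computing the sequence terms: 5, 10, 15, 20, 25, 30, 35, 40, 45
Adding these values together:

225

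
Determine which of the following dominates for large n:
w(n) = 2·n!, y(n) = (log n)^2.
Comparing growth rates:
Growth-rate hierarchy: log n ≺ any polynomial ≺ any exponential cⁿ (c>1) ≺ n! ≺ nⁿ.
factorial dominates polylogarithmic (log n)^2 asymptotically.

w(n) grows faster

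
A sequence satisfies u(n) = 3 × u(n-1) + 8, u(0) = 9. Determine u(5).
Computing step by step:
u(0) = 9
u(1) = 3 × 9 + 8 = 35
u(2) = 3 × 35 + 8 = 113
u(3) = 3 × 113 + 8 = 347
u(4) = 3 × 347 + 8 = 1049
u(5) = 3 × 1049 + 8 = 3155

3155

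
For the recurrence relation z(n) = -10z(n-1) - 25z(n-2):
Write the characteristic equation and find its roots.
Substitute z(n) = rⁿ and divide through by rⁿ⁻²: r² + 10r + 25 = 0
Factor: (r + 5)² = 0, so r = -5 (double root).
General solution: z(n) = (A + Bn)·(-5)ⁿ

Characteristic: r² + 10r + 25 = 0, Roots: r = -5 (double root)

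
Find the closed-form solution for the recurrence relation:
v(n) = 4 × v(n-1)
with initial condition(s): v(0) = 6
Recurrence: v(n) = 4 × v(n-1), initial: v(0) = 6.
Each term is 4 times the previous, so this is geometric with ratio 4. After n steps: v(n) = v(0)·4ⁿ = 6·4ⁿ.

v(n) = 6·4ⁿ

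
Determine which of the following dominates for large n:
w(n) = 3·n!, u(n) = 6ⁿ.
Comparing growth rates:
Growth-rate hierarchy: log n ≺ any polynomial ≺ any exponential cⁿ (c>1) ≺ n! ≺ nⁿ.
factorial dominates exponential base 6 asymptotically.

w(n) grows faster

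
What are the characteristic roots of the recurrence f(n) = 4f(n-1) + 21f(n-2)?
Substitute f(n) = rⁿ and divide through by rⁿ⁻²: r² - 4r - 21 = 0
Factor: (r - 7)(r + 3) = 0, so r = 7, -3.
General solution: f(n) = A·7ⁿ + B·(-3)ⁿ

Characteristic: r² - 4r - 21 = 0, Roots: r = 7, -3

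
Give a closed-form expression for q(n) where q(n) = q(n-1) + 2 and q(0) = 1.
Recurrence: q(n) = q(n-1) + 2, initial: q(0) = 1.
Each step adds 2, so q(n) = q(0) + 2n = 2n + 1.

q(n) = 2n + 1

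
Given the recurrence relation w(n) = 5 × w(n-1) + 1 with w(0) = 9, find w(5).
Computing step by step:
w(0) = 9
w(1) = 5 × 9 + 1 = 46
w(2) = 5 × 46 + 1 = 231
w(3) = 5 × 231 + 1 = 1156
w(4) = 5 × 1156 + 1 = 5781
w(5) = 5 × 5781 + 1 = 28906

28906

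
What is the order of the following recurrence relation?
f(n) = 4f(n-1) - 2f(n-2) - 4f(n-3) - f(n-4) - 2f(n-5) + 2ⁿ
The order is the largest lag k for which f(n-k) appears. Here the deepest term is f(n-5) (the 2ⁿ term is non-homogeneous and does not affect the order), so the order is 5.

Order 5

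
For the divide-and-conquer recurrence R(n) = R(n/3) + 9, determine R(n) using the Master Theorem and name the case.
Master Theorem template: R(n) = a·R(n/b) + f(n).
Here: a=1, b=3, f(n)=9
Compute log_b(a) = log_3(1) = 0.
f(n) = 9 = Θ(1). Case 2: R(n) = Θ(log n).

Case 2: R(n) = Θ(log n)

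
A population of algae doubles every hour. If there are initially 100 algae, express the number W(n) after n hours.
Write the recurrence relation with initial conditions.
Each hour multiplies the count by 2, so the count after n hours depends only on the count after n-1 hours: W(n) = 2 × W(n-1). The starting count gives W(0) = 100.
Unrolling n times gives the closed form W(n) = 100 × 2ⁿ.

W(n) = 2 × W(n-1), W(0) = 100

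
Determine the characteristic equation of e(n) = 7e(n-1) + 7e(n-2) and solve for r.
Substitute e(n) = rⁿ and divide through by rⁿ⁻²: r² - 7r - 7 = 0
Discriminant: 7² + 4·7 = 77, not a perfect square, so by the quadratic formula r = (7 ± √77)/2.
General solution: e(n) = A·r₁ⁿ + B·r₂ⁿ where r₁,r₂ = (7 ± √77)/2

Characteristic: r² - 7r - 7 = 0, Roots: r = (7 ± √77)/2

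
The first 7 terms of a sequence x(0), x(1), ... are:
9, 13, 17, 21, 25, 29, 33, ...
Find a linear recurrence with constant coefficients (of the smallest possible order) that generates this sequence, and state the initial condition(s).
Look for the lowest-order linear relation among consecutive terms.
Observation: consecutive differences are constant (= 4).
Check at n=2: 1·13 + 4 = 17. ✓

x(n) = x(n-1) + 4, x(0) = 9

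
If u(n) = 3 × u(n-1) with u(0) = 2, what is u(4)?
Computing step by step:
u(0) = 2
u(1) = 3 × 2 = 6
u(2) = 3 × 6 = 18
u(3) = 3 × 18 = 54
u(4) = 3 × 54 = 162

162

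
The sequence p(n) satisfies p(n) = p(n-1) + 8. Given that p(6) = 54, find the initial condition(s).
p(6) = p(0) + 6·8, so p(0) = 54 - 48 = 6.

p(0) = 6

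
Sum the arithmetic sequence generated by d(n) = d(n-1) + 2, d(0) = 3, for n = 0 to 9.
Computing the sequence terms: 3, 5, 7, 9, 11, 13, 15, 17, 19, 21
Adding these values together:

120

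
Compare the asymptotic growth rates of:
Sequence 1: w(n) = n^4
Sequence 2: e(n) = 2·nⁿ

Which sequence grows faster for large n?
Comparing growth rates:
Growth-rate hierarchy: log n ≺ any polynomial ≺ any exponential cⁿ (c>1) ≺ n! ≺ nⁿ.
super-exponential nⁿ dominates polynomial degree 4 asymptotically.

e(n) grows faster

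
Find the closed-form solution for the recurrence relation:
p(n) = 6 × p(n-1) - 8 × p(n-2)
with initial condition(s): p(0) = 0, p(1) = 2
Recurrence: p(n) = 6 × p(n-1) - 8 × p(n-2), initial: p(0) = 0, p(1) = 2.
Characteristic equation: r² - 6r + 8 = 0, which factors as (r - 4)(r - 2) = 0, so r = 4, 2. General solution p(n) = A·4ⁿ + B·2ⁿ. From p(0) = 0: A + B = 0. From p(1) = 2: 4A + 2B = 2. Solving gives A = 1, B = -1.

p(n) = 4ⁿ - 2ⁿ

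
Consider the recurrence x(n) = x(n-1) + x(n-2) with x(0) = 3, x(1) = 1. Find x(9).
Computing the sequence terms:
3, 1, 4, 5, 9, 14, 23, 37, 60, 97

97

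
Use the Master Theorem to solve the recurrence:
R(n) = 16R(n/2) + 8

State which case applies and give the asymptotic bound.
Master Theorem template: R(n) = a·R(n/b) + f(n).
Here: a=16, b=2, f(n)=8
Compute log_b(a) = log_2(16) = 4.
f(n) = 8 = O(n^(4-ε)) with ε = 4. Case 1: R(n) = Θ(n^log_b(a)) = Θ(n^4).

Case 1: R(n) = Θ(n^4)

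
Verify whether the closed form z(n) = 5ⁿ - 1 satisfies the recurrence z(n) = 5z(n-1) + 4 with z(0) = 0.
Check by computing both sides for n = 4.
From the recurrence with z(0) = 0:
  z(0) = 0, z(1) = 4, z(2) = 24, z(3) = 124, z(4) = 624
  so the recurrence gives z(4) = 624.
From the proposed closed form z(n) = 5ⁿ - 1:
  z(4) = 624.
Both sides give 624 at n = 4, and the initial condition(s) match, so the closed form is consistent.

Yes, the closed form is correct.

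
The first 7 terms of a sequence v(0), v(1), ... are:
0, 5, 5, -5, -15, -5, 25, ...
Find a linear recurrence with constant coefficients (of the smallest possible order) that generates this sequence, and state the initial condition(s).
Look for the lowest-order linear relation among consecutive terms.
Observation: v(n) - 1·v(n-1) - (-2)·v(n-2) = 0 holds for the shown terms, and no order-1 relation v(n) = α·v(n-1) + β fits.
Check at n=3: 1·5 + (-2)·5 = -5. ✓

v(n) = v(n-1) - 2v(n-2), v(0) = 0, v(1) = 5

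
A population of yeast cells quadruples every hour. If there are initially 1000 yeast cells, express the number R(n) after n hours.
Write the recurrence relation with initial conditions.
Each hour multiplies the count by 4, so the count after n hours depends only on the count after n-1 hours: R(n) = 4 × R(n-1). The starting count gives R(0) = 1000.
Unrolling n times gives the closed form R(n) = 1000 × 4ⁿ.

R(n) = 4 × R(n-1), R(0) = 1000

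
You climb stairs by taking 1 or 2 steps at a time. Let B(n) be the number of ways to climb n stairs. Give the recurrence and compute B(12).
Condition on the size of the last step (1 to 2): before it there were n-1, …, n-2 stairs climbed, and these cases are disjoint, so B(n) = B(n-1) + B(n-2) (Fibonacci-type sequence).
Initial conditions by direct count (compositions of i into parts ≤ 2): B(1) = 1; B(2) = 2.
Iterating the recurrence: B(3) = 3, B(4) = 5, B(5) = 8, B(6) = 13, B(7) = 21, B(8) = 34, B(9) = 55, B(10) = 89, B(11) = 144, B(12) = 233.

B(n) = B(n-1) + B(n-2), B(1) = 1, B(2) = 2; B(12) = 233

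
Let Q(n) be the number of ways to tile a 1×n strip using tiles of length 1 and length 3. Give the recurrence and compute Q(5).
Condition on the last tile: it has length 1 (leaving a 1×(n-1) strip) or length 3 (leaving a 1×(n-3) strip), so Q(n) = Q(n-1) + Q(n-3) (order-3 linear recurrence).
For 0 ≤ i < 3 only unit tiles fit, so Q(i) = 1.
Iterating the recurrence: Q(3) = 2, Q(4) = 3, Q(5) = 4.

Q(n) = Q(n-1) + Q(n-3), with Q(i) = 1 for 0 ≤ i < 3; Q(5) = 4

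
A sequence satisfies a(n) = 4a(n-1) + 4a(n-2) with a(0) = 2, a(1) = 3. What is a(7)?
Computing the sequence terms:
2, 3, 20, 92, 448, 2160, 10432, 50368

50368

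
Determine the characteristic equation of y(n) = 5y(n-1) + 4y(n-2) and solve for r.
Substitute y(n) = rⁿ and divide through by rⁿ⁻²: r² - 5r - 4 = 0
Discriminant: 5² + 4·4 = 41, not a perfect square, so by the quadratic formula r = (5 ± √41)/2.
General solution: y(n) = A·r₁ⁿ + B·r₂ⁿ where r₁,r₂ = (5 ± √41)/2

Characteristic: r² - 5r - 4 = 0, Roots: r = (5 ± √41)/2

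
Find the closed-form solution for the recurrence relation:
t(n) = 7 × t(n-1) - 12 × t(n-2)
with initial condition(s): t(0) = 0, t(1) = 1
Recurrence: t(n) = 7 × t(n-1) - 12 × t(n-2), initial: t(0) = 0, t(1) = 1.
Characteristic equation: r² - 7r + 12 = 0, which factors as (r - 4)(r - 3) = 0, so r = 4, 3. General solution t(n) = A·4ⁿ + B·3ⁿ. From t(0) = 0: A + B = 0. From t(1) = 1: 4A + 3B = 1. Solving gives A = 1, B = -1.

t(n) = 4ⁿ - 3ⁿ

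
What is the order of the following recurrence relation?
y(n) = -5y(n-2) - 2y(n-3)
The order is the largest lag k for which y(n-k) appears. Here the deepest term is y(n-3), so the order is 3.

Order 3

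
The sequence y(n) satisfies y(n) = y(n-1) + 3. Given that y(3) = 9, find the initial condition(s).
y(3) = y(0) + 3·3, so y(0) = 9 - 9 = 0.

y(0) = 0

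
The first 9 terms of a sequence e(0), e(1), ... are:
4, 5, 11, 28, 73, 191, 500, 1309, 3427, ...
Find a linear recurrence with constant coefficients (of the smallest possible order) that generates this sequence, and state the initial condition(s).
Look for the lowest-order linear relation among consecutive terms.
Observation: e(n) - 3·e(n-1) - (-1)·e(n-2) = 0 holds for the shown terms, and no order-1 relation e(n) = α·e(n-1) + β fits.
Check at n=3: 3·11 + (-1)·5 = 28. ✓

e(n) = 3e(n-1) - e(n-2), e(0) = 4, e(1) = 5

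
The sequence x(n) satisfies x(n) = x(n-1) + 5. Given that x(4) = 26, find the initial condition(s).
x(4) = x(0) + 4·5, so x(0) = 26 - 20 = 6.

x(0) = 6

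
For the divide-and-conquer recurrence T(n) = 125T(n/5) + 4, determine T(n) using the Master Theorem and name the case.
Master Theorem template: T(n) = a·T(n/b) + f(n).
Here: a=125, b=5, f(n)=4
Compute log_b(a) = log_5(125) = 3.
f(n) = 4 = O(n^(3-ε)) with ε = 3. Case 1: T(n) = Θ(n^log_b(a)) = Θ(n^3).

Case 1: T(n) = Θ(n^3)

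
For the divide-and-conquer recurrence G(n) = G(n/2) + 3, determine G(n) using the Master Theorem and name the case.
Master Theorem template: G(n) = a·G(n/b) + f(n).
Here: a=1, b=2, f(n)=3
Compute log_b(a) = log_2(1) = 0.
f(n) = 3 = Θ(1). Case 2: G(n) = Θ(log n).

Case 2: G(n) = Θ(log n)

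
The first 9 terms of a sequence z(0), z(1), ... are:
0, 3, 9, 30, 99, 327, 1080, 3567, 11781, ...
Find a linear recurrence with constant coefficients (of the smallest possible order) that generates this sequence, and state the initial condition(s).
Look for the lowest-order linear relation among consecutive terms.
Observation: z(n) - 3·z(n-1) - (1)·z(n-2) = 0 holds for the shown terms, and no order-1 relation z(n) = α·z(n-1) + β fits.
Check at n=3: 3·9 + (1)·3 = 30. ✓

z(n) = 3z(n-1) + z(n-2), z(0) = 0, z(1) = 3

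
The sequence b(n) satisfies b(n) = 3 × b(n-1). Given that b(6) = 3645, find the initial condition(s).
In general b(n) = 3ⁿ · b(0). At n = 6: b(0) = b(6) / 3^6 = 3645 / 729 = 5.

b(0) = 5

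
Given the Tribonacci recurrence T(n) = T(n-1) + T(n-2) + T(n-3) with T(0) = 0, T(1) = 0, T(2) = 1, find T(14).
Computing the sequence terms:
0, 0, 1, 1, 2, 4, 7, 13, 24, 44, 81, 149, 274, 504, 927

927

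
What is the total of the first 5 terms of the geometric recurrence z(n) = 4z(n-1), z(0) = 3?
Computing the sequence terms: 3, 12, 48, 192, 768
Adding these values together:

1023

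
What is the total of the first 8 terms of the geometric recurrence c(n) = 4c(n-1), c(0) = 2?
Computing the sequence terms: 2, 8, 32, 128, 512, 2048, 8192, 32768
Adding these values together:

43690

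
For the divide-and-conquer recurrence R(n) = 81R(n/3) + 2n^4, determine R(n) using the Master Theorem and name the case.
Master Theorem template: R(n) = a·R(n/b) + f(n).
Here: a=81, b=3, f(n)=2n^4
Compute log_b(a) = log_3(81) = 4.
f(n) = 2n^4 = Θ(n^4). Case 2: R(n) = Θ(n^4 log n).

Case 2: R(n) = Θ(n^4 log n)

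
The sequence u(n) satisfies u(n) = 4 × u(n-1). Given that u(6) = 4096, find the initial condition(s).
In general u(n) = 4ⁿ · u(0). At n = 6: u(0) = u(6) / 4^6 = 4096 / 4096 = 1.

u(0) = 1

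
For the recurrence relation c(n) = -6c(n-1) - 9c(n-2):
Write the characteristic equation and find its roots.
Substitute c(n) = rⁿ and divide through by rⁿ⁻²: r² + 6r + 9 = 0
Factor: (r + 3)² = 0, so r = -3 (double root).
General solution: c(n) = (A + Bn)·(-3)ⁿ

Characteristic: r² + 6r + 9 = 0, Roots: r = -3 (double root)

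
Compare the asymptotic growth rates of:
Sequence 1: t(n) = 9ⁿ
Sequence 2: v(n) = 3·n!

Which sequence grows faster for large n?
Comparing growth rates:
Growth-rate hierarchy: log n ≺ any polynomial ≺ any exponential cⁿ (c>1) ≺ n! ≺ nⁿ.
factorial dominates exponential base 9 asymptotically.

v(n) grows faster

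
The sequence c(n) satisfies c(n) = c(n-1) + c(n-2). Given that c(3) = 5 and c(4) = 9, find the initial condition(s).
Work backwards using c(k) = c(k+2) - c(k+1):
c(2) = c(4) - c(3) = 9 - 5 = 4
c(1) = c(3) - c(2) = 5 - 4 = 1
c(0) = c(2) - c(1) = 4 - 1 = 3

c(0) = 3, c(1) = 1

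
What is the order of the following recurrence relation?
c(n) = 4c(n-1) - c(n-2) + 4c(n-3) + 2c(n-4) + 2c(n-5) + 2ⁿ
The order is the largest lag k for which c(n-k) appears. Here the deepest term is c(n-5) (the 2ⁿ term is non-homogeneous and does not affect the order), so the order is 5.

Order 5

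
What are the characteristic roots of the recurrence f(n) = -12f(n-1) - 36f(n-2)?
Substitute f(n) = rⁿ and divide through by rⁿ⁻²: r² + 12r + 36 = 0
Factor: (r + 6)² = 0, so r = -6 (double root).
General solution: f(n) = (A + Bn)·(-6)ⁿ

Characteristic: r² + 12r + 36 = 0, Roots: r = -6 (double root)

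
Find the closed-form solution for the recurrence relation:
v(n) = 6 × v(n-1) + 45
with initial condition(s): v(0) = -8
Recurrence: v(n) = 6 × v(n-1) + 45, initial: v(0) = -8.
Try v(n) = A·6ⁿ + C. Substituting: A·6ⁿ + C = 6(A·6ⁿ⁻¹ + C) + 45 = A·6ⁿ + 6C + 45, so C = 6C + 45, giving C = -9. Then v(0) = A - 9 = -8 gives A = 1.

v(n) = 6ⁿ - 9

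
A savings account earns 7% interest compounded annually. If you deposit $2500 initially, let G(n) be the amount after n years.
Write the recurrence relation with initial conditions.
Each year the balance grows by 7%, i.e. is multiplied by 1 + 7/100 = 1.07, so G(n) = 1.07 × G(n-1). The initial deposit gives G(0) = 2500.
Unrolling gives the closed form G(n) = 2500 × (1.07)ⁿ.

G(n) = 1.07 × G(n-1), G(0) = 2500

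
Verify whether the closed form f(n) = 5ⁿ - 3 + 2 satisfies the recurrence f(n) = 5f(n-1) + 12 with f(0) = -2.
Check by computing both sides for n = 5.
From the recurrence with f(0) = -2:
  f(0) = -2, f(1) = 2, f(2) = 22, f(3) = 122, f(4) = 622, f(5) = 3122
  so the recurrence gives f(5) = 3122.
From the proposed closed form f(n) = 5ⁿ - 3 + 2:
  f(5) = 3124.
The recurrence gives 3122 but the closed form gives 3124, so the closed form does not satisfy the recurrence.

No, the closed form is incorrect.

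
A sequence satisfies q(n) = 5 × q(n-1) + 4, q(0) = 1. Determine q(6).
Computing step by step:
q(0) = 1
q(1) = 5 × 1 + 4 = 9
q(2) = 5 × 9 + 4 = 49
q(3) = 5 × 49 + 4 = 249
q(4) = 5 × 249 + 4 = 1249
q(5) = 5 × 1249 + 4 = 6249
q(6) = 5 × 6249 + 4 = 31249

31249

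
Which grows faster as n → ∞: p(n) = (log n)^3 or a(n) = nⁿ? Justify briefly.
Comparing growth rates:
Growth-rate hierarchy: log n ≺ any polynomial ≺ any exponential cⁿ (c>1) ≺ n! ≺ nⁿ.
super-exponential nⁿ dominates polylogarithmic (log n)^3 asymptotically.

a(n) grows faster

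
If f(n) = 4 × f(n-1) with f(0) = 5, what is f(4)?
Computing step by step:
f(0) = 5
f(1) = 4 × 5 = 20
f(2) = 4 × 20 = 80
f(3) = 4 × 80 = 320
f(4) = 4 × 320 = 1280

1280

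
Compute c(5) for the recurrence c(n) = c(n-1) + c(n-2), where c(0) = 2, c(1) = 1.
Computing the sequence terms:
2, 1, 3, 4, 7, 11

11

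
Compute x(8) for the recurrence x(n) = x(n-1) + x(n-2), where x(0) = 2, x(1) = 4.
Computing the sequence terms:
2, 4, 6, 10, 16, 26, 42, 68, 110

110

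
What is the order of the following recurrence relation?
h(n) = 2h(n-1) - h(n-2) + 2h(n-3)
The order is the largest lag k for which h(n-k) appears. Here the deepest term is h(n-3), so the order is 3.

Order 3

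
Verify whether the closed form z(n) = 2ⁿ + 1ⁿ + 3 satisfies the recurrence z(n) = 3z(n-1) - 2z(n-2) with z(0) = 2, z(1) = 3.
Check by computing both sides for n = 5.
From the recurrence with z(0) = 2, z(1) = 3:
  z(0) = 2, z(1) = 3, z(2) = 5, z(3) = 9, z(4) = 17, z(5) = 33
  so the recurrence gives z(5) = 33.
From the proposed closed form z(n) = 2ⁿ + 1ⁿ + 3:
  z(5) = 36.
The recurrence gives 33 but the closed form gives 36, so the closed form does not satisfy the recurrence.

No, the closed form is incorrect.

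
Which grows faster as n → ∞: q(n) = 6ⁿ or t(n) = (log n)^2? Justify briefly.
Comparing growth rates:
Growth-rate hierarchy: log n ≺ any polynomial ≺ any exponential cⁿ (c>1) ≺ n! ≺ nⁿ.
exponential base 6 dominates polylogarithmic (log n)^2 asymptotically.

q(n) grows faster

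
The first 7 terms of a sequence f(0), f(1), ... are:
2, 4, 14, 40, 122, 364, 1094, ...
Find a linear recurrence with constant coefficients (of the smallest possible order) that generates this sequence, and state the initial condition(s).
Look for the lowest-order linear relation among consecutive terms.
Observation: f(n) - 2·f(n-1) - (3)·f(n-2) = 0 holds for the shown terms, and no order-1 relation f(n) = α·f(n-1) + β fits.
Check at n=3: 2·14 + (3)·4 = 40. ✓

f(n) = 2f(n-1) + 3f(n-2), f(0) = 2, f(1) = 4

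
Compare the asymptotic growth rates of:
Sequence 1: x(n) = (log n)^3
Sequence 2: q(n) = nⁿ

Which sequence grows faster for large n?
Comparing growth rates:
Growth-rate hierarchy: log n ≺ any polynomial ≺ any exponential cⁿ (c>1) ≺ n! ≺ nⁿ.
super-exponential nⁿ dominates polylogarithmic (log n)^3 asymptotically.

q(n) grows faster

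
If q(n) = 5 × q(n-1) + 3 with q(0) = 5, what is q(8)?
Computing step by step:
q(0) = 5
q(1) = 5 × 5 + 3 = 28
q(2) = 5 × 28 + 3 = 143
q(3) = 5 × 143 + 3 = 718
q(4) = 5 × 718 + 3 = 3593
q(5) = 5 × 3593 + 3 = 17968
q(6) = 5 × 17968 + 3 = 89843
q(7) = 5 × 89843 + 3 = 449218
q(8) = 5 × 449218 + 3 = 2246093

2246093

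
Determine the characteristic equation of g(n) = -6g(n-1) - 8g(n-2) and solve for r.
Substitute g(n) = rⁿ and divide through by rⁿ⁻²: r² + 6r + 8 = 0
Factor: (r + 4)(r + 2) = 0, so r = -4, -2.
General solution: g(n) = A·(-4)ⁿ + B·(-2)ⁿ

Characteristic: r² + 6r + 8 = 0, Roots: r = -4, -2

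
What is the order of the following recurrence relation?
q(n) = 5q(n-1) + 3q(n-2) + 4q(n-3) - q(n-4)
The order is the largest lag k for which q(n-k) appears. Here the deepest term is q(n-4), so the order is 4.

Order 4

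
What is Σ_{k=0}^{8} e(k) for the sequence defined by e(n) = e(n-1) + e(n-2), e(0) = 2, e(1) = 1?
Computing the sequence terms: 2, 1, 3, 4, 7, 11, 18, 29, 47
Adding these values together:

122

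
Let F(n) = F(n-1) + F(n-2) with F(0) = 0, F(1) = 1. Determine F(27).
Computing the sequence terms:
0, 1, 1, 2, 3, 5, 8, 13, 21, 34, 55, 89, 144, 233, 377, 610, 987, 1597, 2584, 4181, 6765, 10946, 17711, 28657, 46368, 75025, 121393, 196418

196418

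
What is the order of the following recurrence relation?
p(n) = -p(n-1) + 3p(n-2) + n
The order is the largest lag k for which p(n-k) appears. Here the deepest term is p(n-2) (the n term is non-homogeneous and does not affect the order), so the order is 2.

Order 2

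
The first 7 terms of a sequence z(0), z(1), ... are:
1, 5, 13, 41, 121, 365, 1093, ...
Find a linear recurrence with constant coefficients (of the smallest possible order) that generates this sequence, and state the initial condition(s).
Look for the lowest-order linear relation among consecutive terms.
Observation: z(n) - 2·z(n-1) - (3)·z(n-2) = 0 holds for the shown terms, and no order-1 relation z(n) = α·z(n-1) + β fits.
Check at n=3: 2·13 + (3)·5 = 41. ✓

z(n) = 2z(n-1) + 3z(n-2), z(0) = 1, z(1) = 5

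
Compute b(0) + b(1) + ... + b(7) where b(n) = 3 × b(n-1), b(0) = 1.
Computing the sequence terms: 1, 3, 9, 27, 81, 243, 729, 2187
Adding these values together:

3280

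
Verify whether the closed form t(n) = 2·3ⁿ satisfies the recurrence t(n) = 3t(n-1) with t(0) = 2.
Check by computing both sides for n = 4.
From the recurrence with t(0) = 2:
  t(0) = 2, t(1) = 6, t(2) = 18, t(3) = 54, t(4) = 162
  so the recurrence gives t(4) = 162.
From the proposed closed form t(n) = 2·3ⁿ:
  t(4) = 162.
Both sides give 162 at n = 4, and the initial condition(s) match, so the closed form is consistent.

Yes, the closed form is correct.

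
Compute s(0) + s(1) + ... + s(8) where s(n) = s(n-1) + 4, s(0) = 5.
Computing the sequence terms: 5, 9, 13, 17, 21, 25, 29, 33, 37
Adding these values together:

189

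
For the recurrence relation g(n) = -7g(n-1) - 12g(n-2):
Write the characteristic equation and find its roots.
Substitute g(n) = rⁿ and divide through by rⁿ⁻²: r² + 7r + 12 = 0
Factor: (r + 4)(r + 3) = 0, so r = -4, -3.
General solution: g(n) = A·(-4)ⁿ + B·(-3)ⁿ

Characteristic: r² + 7r + 12 = 0, Roots: r = -4, -3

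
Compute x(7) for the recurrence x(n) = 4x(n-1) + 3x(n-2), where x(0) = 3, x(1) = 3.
Computing the sequence terms:
3, 3, 21, 93, 435, 2019, 9381, 43581

43581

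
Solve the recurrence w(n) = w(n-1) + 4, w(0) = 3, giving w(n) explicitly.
Recurrence: w(n) = w(n-1) + 4, initial: w(0) = 3.
Each step adds 4, so w(n) = w(0) + 4n = 4n + 3.

w(n) = 4n + 3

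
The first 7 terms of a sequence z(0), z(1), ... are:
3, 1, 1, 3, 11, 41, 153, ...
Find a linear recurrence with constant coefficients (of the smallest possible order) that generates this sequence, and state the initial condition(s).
Look for the lowest-order linear relation among consecutive terms.
Observation: z(n) - 4·z(n-1) - (-1)·z(n-2) = 0 holds for the shown terms, and no order-1 relation z(n) = α·z(n-1) + β fits.
Check at n=3: 4·1 + (-1)·1 = 3. ✓

z(n) = 4z(n-1) - z(n-2), z(0) = 3, z(1) = 1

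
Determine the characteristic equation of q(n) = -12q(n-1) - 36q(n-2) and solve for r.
Substitute q(n) = rⁿ and divide through by rⁿ⁻²: r² + 12r + 36 = 0
Factor: (r + 6)² = 0, so r = -6 (double root).
General solution: q(n) = (A + Bn)·(-6)ⁿ

Characteristic: r² + 12r + 36 = 0, Roots: r = -6 (double root)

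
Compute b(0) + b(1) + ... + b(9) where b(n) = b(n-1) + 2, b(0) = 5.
Computing the sequence terms: 5, 7, 9, 11, 13, 15, 17, 19, 21, 23
Adding these values together:

140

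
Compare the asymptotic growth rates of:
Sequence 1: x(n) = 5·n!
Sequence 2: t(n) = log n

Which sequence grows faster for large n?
Comparing growth rates:
Growth-rate hierarchy: log n ≺ any polynomial ≺ any exponential cⁿ (c>1) ≺ n! ≺ nⁿ.
factorial dominates logarithmic asymptotically.

x(n) grows faster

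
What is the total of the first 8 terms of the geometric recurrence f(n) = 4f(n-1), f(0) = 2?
Computing the sequence terms: 2, 8, 32, 128, 512, 2048, 8192, 32768
Adding these values together:

43690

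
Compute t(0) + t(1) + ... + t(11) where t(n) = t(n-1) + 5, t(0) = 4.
Computing the sequence terms: 4, 9, 14, 19, 24, 29, 34, 39, 44, 49, 54, 59
Adding these values together:

378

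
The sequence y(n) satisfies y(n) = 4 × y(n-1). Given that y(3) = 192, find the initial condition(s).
In general y(n) = 4ⁿ · y(0). At n = 3: y(0) = y(3) / 4^3 = 192 / 64 = 3.

y(0) = 3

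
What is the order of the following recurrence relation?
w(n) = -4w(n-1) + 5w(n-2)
The order is the largest lag k for which w(n-k) appears. Here the deepest term is w(n-2), so the order is 2.

Order 2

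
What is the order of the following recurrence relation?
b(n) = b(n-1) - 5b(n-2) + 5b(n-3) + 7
The order is the largest lag k for which b(n-k) appears. Here the deepest term is b(n-3) (the 7 term is non-homogeneous and does not affect the order), so the order is 3.

Order 3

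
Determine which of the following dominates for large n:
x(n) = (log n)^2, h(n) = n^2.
Comparing growth rates:
Growth-rate hierarchy: log n ≺ any polynomial ≺ any exponential cⁿ (c>1) ≺ n! ≺ nⁿ.
polynomial degree 2 dominates polylogarithmic (log n)^2 asymptotically.

h(n) grows faster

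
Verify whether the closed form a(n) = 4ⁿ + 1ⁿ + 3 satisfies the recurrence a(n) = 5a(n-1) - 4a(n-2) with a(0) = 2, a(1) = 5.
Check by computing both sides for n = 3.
From the recurrence with a(0) = 2, a(1) = 5:
  a(0) = 2, a(1) = 5, a(2) = 17, a(3) = 65
  so the recurrence gives a(3) = 65.
From the proposed closed form a(n) = 4ⁿ + 1ⁿ + 3:
  a(3) = 68.
The recurrence gives 65 but the closed form gives 68, so the closed form does not satisfy the recurrence.

No, the closed form is incorrect.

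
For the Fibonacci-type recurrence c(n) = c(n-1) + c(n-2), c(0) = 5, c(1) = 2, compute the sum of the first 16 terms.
Computing the sequence terms: 5, 2, 7, 9, 16, 25, 41, 66, 107, 173, 280, 453, 733, 1186, 1919, 3105
Adding these values together:

8127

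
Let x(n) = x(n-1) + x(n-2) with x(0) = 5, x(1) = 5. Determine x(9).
Computing the sequence terms:
5, 5, 10, 15, 25, 40, 65, 105, 170, 275

275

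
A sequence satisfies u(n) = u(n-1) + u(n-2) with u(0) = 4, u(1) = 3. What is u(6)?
Computing the sequence terms:
4, 3, 7, 10, 17, 27, 44

44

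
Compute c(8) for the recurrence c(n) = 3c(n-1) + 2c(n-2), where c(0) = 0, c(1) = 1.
Computing the sequence terms:
0, 1, 3, 11, 39, 139, 495, 1763, 6279

6279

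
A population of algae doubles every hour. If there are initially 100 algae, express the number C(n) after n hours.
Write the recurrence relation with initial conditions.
Each hour multiplies the count by 2, so the count after n hours depends only on the count after n-1 hours: C(n) = 2 × C(n-1). The starting count gives C(0) = 100.
Unrolling n times gives the closed form C(n) = 100 × 2ⁿ.

C(n) = 2 × C(n-1), C(0) = 100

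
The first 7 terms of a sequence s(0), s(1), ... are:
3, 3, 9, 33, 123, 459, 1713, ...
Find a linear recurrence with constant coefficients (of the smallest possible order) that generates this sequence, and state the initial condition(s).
Look for the lowest-order linear relation among consecutive terms.
Observation: s(n) - 4·s(n-1) - (-1)·s(n-2) = 0 holds for the shown terms, and no order-1 relation s(n) = α·s(n-1) + β fits.
Check at n=3: 4·9 + (-1)·3 = 33. ✓

s(n) = 4s(n-1) - s(n-2), s(0) = 3, s(1) = 3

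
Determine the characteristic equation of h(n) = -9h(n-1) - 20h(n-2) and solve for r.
Substitute h(n) = rⁿ and divide through by rⁿ⁻²: r² + 9r + 20 = 0
Factor: (r + 4)(r + 5) = 0, so r = -4, -5.
General solution: h(n) = A·(-4)ⁿ + B·(-5)ⁿ

Characteristic: r² + 9r + 20 = 0, Roots: r = -4, -5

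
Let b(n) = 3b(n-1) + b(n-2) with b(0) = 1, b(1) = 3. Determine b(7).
Computing the sequence terms:
1, 3, 10, 33, 109, 360, 1189, 3927

3927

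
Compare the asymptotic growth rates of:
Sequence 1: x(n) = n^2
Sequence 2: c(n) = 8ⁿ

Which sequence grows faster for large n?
Comparing growth rates:
Growth-rate hierarchy: log n ≺ any polynomial ≺ any exponential cⁿ (c>1) ≺ n! ≺ nⁿ.
exponential base 8 dominates polynomial degree 2 asymptotically.

c(n) grows faster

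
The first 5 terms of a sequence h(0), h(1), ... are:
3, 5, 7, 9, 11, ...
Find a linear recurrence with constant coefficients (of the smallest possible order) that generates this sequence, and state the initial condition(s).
Look for the lowest-order linear relation among consecutive terms.
Observation: consecutive differences are constant (= 2).
Check at n=2: 1·5 + 2 = 7. ✓

h(n) = h(n-1) + 2, h(0) = 3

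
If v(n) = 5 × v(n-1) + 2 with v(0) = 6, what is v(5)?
Computing step by step:
v(0) = 6
v(1) = 5 × 6 + 2 = 32
v(2) = 5 × 32 + 2 = 162
v(3) = 5 × 162 + 2 = 812
v(4) = 5 × 812 + 2 = 4062
v(5) = 5 × 4062 + 2 = 20312

20312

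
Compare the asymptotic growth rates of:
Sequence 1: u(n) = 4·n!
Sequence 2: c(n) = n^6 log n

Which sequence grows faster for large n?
Comparing growth rates:
Growth-rate hierarchy: log n ≺ any polynomial ≺ any exponential cⁿ (c>1) ≺ n! ≺ nⁿ.
factorial dominates polynomial degree 6 (with log factor) asymptotically.

u(n) grows faster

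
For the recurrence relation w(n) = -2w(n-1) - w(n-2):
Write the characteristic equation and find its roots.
Substitute w(n) = rⁿ and divide through by rⁿ⁻²: r² + 2r + 1 = 0
Factor: (r + 1)² = 0, so r = -1 (double root).
General solution: w(n) = (A + Bn)·(-1)ⁿ

Characteristic: r² + 2r + 1 = 0, Roots: r = -1 (double root)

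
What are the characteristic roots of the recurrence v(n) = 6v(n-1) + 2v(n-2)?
Substitute v(n) = rⁿ and divide through by rⁿ⁻²: r² - 6r - 2 = 0
Discriminant: 6² + 4·2 = 44, not a perfect square, so by the quadratic formula r = (6 ± √44)/2.
General solution: v(n) = A·r₁ⁿ + B·r₂ⁿ where r₁,r₂ = (6 ± √44)/2

Characteristic: r² - 6r - 2 = 0, Roots: r = (6 ± √44)/2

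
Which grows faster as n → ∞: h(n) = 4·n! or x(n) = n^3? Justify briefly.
Comparing growth rates:
Growth-rate hierarchy: log n ≺ any polynomial ≺ any exponential cⁿ (c>1) ≺ n! ≺ nⁿ.
factorial dominates polynomial degree 3 asymptotically.

h(n) grows faster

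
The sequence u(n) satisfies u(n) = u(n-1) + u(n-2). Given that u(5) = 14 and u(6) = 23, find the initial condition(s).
Work backwards using u(k) = u(k+2) - u(k+1):
u(4) = u(6) - u(5) = 23 - 14 = 9
u(3) = u(5) - u(4) = 14 - 9 = 5
u(2) = u(4) - u(3) = 9 - 5 = 4
u(1) = u(3) - u(2) = 5 - 4 = 1
u(0) = u(2) - u(1) = 4 - 1 = 3

u(0) = 3, u(1) = 1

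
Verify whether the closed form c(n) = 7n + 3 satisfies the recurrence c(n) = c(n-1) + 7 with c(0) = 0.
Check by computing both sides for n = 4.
From the recurrence with c(0) = 0:
  c(0) = 0, c(1) = 7, c(2) = 14, c(3) = 21, c(4) = 28
  so the recurrence gives c(4) = 28.
From the proposed closed form c(n) = 7n + 3:
  c(4) = 31.
The recurrence gives 28 but the closed form gives 31, so the closed form does not satisfy the recurrence.

No, the closed form is incorrect.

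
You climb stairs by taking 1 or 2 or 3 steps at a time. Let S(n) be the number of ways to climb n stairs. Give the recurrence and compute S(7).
Condition on the size of the last step (1 to 3): before it there were n-1, …, n-3 stairs climbed, and these cases are disjoint, so S(n) = S(n-1) + S(n-2) + S(n-3) (order-3 linear recurrence).
Initial conditions by direct count (compositions of i into parts ≤ 3): S(1) = 1; S(2) = 2; S(3) = 4.
Iterating the recurrence: S(4) = 7, S(5) = 13, S(6) = 24, S(7) = 44.

S(n) = S(n-1) + S(n-2) + S(n-3), S(1) = 1, S(2) = 2, S(3) = 4; S(7) = 44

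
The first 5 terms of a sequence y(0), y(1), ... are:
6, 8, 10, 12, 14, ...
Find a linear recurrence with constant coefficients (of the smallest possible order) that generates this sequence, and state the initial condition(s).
Look for the lowest-order linear relation among consecutive terms.
Observation: consecutive differences are constant (= 2).
Check at n=2: 1·8 + 2 = 10. ✓

y(n) = y(n-1) + 2, y(0) = 6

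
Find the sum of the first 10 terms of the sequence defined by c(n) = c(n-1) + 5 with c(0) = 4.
Computing the sequence terms: 4, 9, 14, 19, 24, 29, 34, 39, 44, 49
Adding these values together:

265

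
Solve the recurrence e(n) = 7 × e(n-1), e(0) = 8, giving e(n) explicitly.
Recurrence: e(n) = 7 × e(n-1), initial: e(0) = 8.
Each term is 7 times the previous, so this is geometric with ratio 7. After n steps: e(n) = e(0)·7ⁿ = 8·7ⁿ.

e(n) = 8·7ⁿ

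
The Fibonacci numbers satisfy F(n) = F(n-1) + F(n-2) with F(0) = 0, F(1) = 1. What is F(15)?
Computing the sequence terms:
0, 1, 1, 2, 3, 5, 8, 13, 21, 34, 55, 89, 144, 233, 377, 610

610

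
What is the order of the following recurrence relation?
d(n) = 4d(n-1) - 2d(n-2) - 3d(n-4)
The order is the largest lag k for which d(n-k) appears. Here the deepest term is d(n-4), so the order is 4.

Order 4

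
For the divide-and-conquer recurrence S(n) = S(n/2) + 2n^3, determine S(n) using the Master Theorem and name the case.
Master Theorem template: S(n) = a·S(n/b) + f(n).
Here: a=1, b=2, f(n)=2n^3
Compute log_b(a) = log_2(1) = 0.
f(n) = 2n^3 = Ω(n^(0+ε)) with ε = 3, and the regularity condition holds (a·f(n/b) = (a/b^3)·f(n) with a/b^3 = 2^-3 < 1). Case 3: S(n) = Θ(f(n)) = Θ(n^3).

Case 3: S(n) = Θ(n^3)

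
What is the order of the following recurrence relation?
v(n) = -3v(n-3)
The order is the largest lag k for which v(n-k) appears. Here the deepest term is v(n-3), so the order is 3.

Order 3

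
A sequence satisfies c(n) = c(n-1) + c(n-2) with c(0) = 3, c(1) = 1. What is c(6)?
Computing the sequence terms:
3, 1, 4, 5, 9, 14, 23

23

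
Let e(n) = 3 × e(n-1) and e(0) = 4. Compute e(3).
Computing step by step:
e(0) = 4
e(1) = 3 × 4 = 12
e(2) = 3 × 12 = 36
e(3) = 3 × 36 = 108

108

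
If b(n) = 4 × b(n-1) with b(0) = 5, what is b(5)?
Computing step by step:
b(0) = 5
b(1) = 4 × 5 = 20
b(2) = 4 × 20 = 80
b(3) = 4 × 80 = 320
b(4) = 4 × 320 = 1280
b(5) = 4 × 1280 = 5120

5120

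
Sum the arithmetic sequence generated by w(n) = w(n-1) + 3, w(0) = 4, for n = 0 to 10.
Computing the sequence terms: 4, 7, 10, 13, 16, 19, 22, 25, 28, 31, 34
Adding these values together:

209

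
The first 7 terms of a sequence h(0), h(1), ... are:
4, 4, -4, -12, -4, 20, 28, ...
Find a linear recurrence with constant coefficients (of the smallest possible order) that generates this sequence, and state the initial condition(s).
Look for the lowest-order linear relation among consecutive terms.
Observation: h(n) - 1·h(n-1) - (-2)·h(n-2) = 0 holds for the shown terms, and no order-1 relation h(n) = α·h(n-1) + β fits.
Check at n=3: 1·-4 + (-2)·4 = -12. ✓

h(n) = h(n-1) - 2h(n-2), h(0) = 4, h(1) = 4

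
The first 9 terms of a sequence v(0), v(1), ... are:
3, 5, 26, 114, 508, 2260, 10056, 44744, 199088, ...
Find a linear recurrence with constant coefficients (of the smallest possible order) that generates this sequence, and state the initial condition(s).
Look for the lowest-order linear relation among consecutive terms.
Observation: v(n) - 4·v(n-1) - (2)·v(n-2) = 0 holds for the shown terms, and no order-1 relation v(n) = α·v(n-1) + β fits.
Check at n=3: 4·26 + (2)·5 = 114. ✓

v(n) = 4v(n-1) + 2v(n-2), v(0) = 3, v(1) = 5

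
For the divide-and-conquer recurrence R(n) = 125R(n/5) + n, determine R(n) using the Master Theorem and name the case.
Master Theorem template: R(n) = a·R(n/b) + f(n).
Here: a=125, b=5, f(n)=n
Compute log_b(a) = log_5(125) = 3.
f(n) = n = O(n^(3-ε)) with ε = 2. Case 1: R(n) = Θ(n^log_b(a)) = Θ(n^3).

Case 1: R(n) = Θ(n^3)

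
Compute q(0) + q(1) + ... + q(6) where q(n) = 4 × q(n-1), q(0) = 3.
Computing the sequence terms: 3, 12, 48, 192, 768, 3072, 12288
Adding these values together:

16383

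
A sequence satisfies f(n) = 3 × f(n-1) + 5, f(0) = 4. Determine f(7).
Computing step by step:
f(0) = 4
f(1) = 3 × 4 + 5 = 17
f(2) = 3 × 17 + 5 = 56
f(3) = 3 × 56 + 5 = 173
f(4) = 3 × 173 + 5 = 524
f(5) = 3 × 524 + 5 = 1577
f(6) = 3 × 1577 + 5 = 4736
f(7) = 3 × 4736 + 5 = 14213

14213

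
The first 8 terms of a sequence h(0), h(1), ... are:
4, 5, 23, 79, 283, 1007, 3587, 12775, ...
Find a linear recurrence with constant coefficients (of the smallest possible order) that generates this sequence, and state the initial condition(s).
Look for the lowest-order linear relation among consecutive terms.
Observation: h(n) - 3·h(n-1) - (2)·h(n-2) = 0 holds for the shown terms, and no order-1 relation h(n) = α·h(n-1) + β fits.
Check at n=3: 3·23 + (2)·5 = 79. ✓

h(n) = 3h(n-1) + 2h(n-2), h(0) = 4, h(1) = 5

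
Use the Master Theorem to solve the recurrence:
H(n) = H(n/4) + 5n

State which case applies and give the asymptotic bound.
Master Theorem template: H(n) = a·H(n/b) + f(n).
Here: a=1, b=4, f(n)=5n
Compute log_b(a) = log_4(1) = 0.
f(n) = 5n = Ω(n^(0+ε)) with ε = 1, and the regularity condition holds (a·f(n/b) = (a/b^1)·f(n) with a/b^1 = 4^-1 < 1). Case 3: H(n) = Θ(f(n)) = Θ(n).

Case 3: H(n) = Θ(n)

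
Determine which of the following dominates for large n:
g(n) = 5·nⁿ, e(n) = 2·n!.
Comparing growth rates:
Growth-rate hierarchy: log n ≺ any polynomial ≺ any exponential cⁿ (c>1) ≺ n! ≺ nⁿ.
super-exponential nⁿ dominates factorial asymptotically.

g(n) grows faster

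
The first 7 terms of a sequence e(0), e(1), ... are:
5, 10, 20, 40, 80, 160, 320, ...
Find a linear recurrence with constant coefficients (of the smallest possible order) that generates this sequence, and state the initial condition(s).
Look for the lowest-order linear relation among consecutive terms.
Observation: each term is 2× the previous.
Check at n=2: 2·10 = 20. ✓

e(n) = 2 × e(n-1), e(0) = 5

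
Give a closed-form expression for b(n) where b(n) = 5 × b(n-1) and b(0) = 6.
Recurrence: b(n) = 5 × b(n-1), initial: b(0) = 6.
Each term is 5 times the previous, so this is geometric with ratio 5. After n steps: b(n) = b(0)·5ⁿ = 6·5ⁿ.

b(n) = 6·5ⁿ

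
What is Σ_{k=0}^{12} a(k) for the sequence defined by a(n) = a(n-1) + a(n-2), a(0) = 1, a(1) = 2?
Computing the sequence terms: 1, 2, 3, 5, 8, 13, 21, 34, 55, 89, 144, 233, 377
Adding these values together:

985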